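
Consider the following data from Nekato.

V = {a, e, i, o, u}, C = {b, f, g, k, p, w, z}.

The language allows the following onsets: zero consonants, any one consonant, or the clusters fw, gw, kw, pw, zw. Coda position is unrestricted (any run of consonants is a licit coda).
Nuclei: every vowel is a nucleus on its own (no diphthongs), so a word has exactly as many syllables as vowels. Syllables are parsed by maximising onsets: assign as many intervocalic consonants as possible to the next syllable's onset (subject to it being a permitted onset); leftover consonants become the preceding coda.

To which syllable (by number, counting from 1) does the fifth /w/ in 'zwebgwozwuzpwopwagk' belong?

Nuclei (vowels): e, o, u, o, a → 5 syllables.
σ1/σ2 boundary: cluster /bgw/ — the longest permitted-onset suffix is /gw/; onset = /gw/, preceding coda = /b/.
σ2/σ3 boundary: /zw/ — entire cluster is a permitted onset → onset /zw/, coda ∅.
σ3/σ4 boundary: /zpw/ splits as /z/ + /pw/ (/pw/ is the longest suffix that is a licit onset).
σ4/σ5 boundary: /pw/ — entire cluster is a permitted onset → onset /pw/, coda ∅.
Putting it together: zweb.gwo.zwuz.pwo.pwagk.
The fifth /w/ is in the onset of syllable 5 (/pwagk/).

5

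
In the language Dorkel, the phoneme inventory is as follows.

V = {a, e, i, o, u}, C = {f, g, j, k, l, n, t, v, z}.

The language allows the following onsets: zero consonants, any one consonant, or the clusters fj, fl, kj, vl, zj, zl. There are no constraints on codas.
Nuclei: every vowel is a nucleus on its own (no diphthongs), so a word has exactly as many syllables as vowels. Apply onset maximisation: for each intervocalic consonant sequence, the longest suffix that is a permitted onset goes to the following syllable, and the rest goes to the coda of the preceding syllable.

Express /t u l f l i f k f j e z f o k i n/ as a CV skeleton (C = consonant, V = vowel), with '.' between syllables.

CVC.CCVCC.CCVC.CV.CVC

Vowels present: u, i, e, o, i; each is a nucleus, giving 5 syllables.
Between /u/ (V1) and /i/ (V2): /lfl/ — longest licit onset from the right is /fl/, leaving /l/ as coda.
Between /i/ (V2) and /e/ (V3): /fkfj/; trying suffixes from longest down, /fj/ is the first permitted one, so coda /fk/ | onset /fj/.
Between /e/ (V3) and /o/ (V4): /zf/ — longest licit onset from the right is /f/, leaving /z/ as coda.
Between /o/ (V4) and /i/ (V5): /k/ is a single consonant, so it becomes the next onset.
So the parse is tul.flifk.fjez.fo.kin.
Mapping each syllable to C/V: /tul/ → CVC, /flifk/ → CCVCC, /fjez/ → CCVC, /fo/ → CV, /kin/ → CVC.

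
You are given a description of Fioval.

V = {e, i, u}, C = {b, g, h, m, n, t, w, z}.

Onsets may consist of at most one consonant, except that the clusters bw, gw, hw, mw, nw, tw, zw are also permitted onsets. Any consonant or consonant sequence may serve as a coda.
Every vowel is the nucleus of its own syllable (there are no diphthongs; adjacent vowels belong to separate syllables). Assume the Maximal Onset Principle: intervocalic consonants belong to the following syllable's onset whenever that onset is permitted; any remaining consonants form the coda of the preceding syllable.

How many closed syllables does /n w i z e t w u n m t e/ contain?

1

Vowels present: i, e, u, e; each is a nucleus, giving 4 syllables.
/i…e/ gap (V1→V2): /z/ → onset of the next syllable (single consonants are always licit onsets).
/e…u/ gap (V2→V3): cluster /tw/ — /tw/ is itself a permitted onset, so the whole cluster goes right; preceding coda = ∅.
/u…e/ gap (V3→V4): cluster /nmt/ — the longest permitted-onset suffix is /t/; onset = /t/, preceding coda = /nm/.
Result: nwi.ze.twunm.te.
Classifying each syllable: /nwi/ (open), /ze/ (open), /twunm/ (closed), /te/ (open).
Closed syllables: 1.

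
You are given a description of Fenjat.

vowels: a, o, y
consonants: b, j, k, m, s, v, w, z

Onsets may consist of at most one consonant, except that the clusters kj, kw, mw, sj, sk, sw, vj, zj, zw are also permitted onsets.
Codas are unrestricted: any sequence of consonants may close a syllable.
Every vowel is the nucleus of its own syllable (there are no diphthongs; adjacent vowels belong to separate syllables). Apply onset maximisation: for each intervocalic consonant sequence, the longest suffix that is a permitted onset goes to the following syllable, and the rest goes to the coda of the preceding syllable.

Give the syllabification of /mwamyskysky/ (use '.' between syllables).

Vowels present: a, y, y, y; each is a nucleus, giving 4 syllables.
σ1/σ2 boundary: just /m/ — single C goes to the following onset.
σ2/σ3 boundary: /sk/ is a licit onset in full, so it all attaches to the next syllable.
σ3/σ4 boundary: /sk/ is a licit onset in full, so it all attaches to the next syllable.

mwa.my.sky.sky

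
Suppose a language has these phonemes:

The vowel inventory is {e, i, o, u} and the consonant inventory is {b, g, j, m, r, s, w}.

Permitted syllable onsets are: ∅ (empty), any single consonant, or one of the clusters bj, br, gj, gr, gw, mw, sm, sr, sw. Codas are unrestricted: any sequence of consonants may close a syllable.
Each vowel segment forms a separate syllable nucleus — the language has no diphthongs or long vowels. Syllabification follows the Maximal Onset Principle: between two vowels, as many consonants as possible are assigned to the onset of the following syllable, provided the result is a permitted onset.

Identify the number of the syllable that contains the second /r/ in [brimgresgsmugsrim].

The vowels are i, e, u, i — 4 nuclei, so 4 syllables.
V1 /i/ – V2 /e/: /mgr/ — longest licit onset from the right is /gr/, leaving /m/ as coda.
V2 /e/ – V3 /u/: cluster /sgsm/ — the longest permitted-onset suffix is /sm/; onset = /sm/, preceding coda = /sg/.
V3 /u/ – V4 /i/: /gsr/; trying suffixes from longest down, /sr/ is the first permitted one, so coda /g/ | onset /sr/.
Putting it together: brim.gresg.smug.srim.
The second /r/ is in the onset of syllable 2 (/gresg/).

2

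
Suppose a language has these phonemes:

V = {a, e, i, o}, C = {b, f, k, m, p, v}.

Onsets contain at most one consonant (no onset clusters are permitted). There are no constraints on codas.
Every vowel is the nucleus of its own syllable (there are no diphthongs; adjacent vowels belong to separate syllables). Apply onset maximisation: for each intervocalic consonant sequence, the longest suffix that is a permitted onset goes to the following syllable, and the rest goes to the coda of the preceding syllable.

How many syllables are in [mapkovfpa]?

Vowels present: a, o, a; each is a nucleus, giving 3 syllables.

3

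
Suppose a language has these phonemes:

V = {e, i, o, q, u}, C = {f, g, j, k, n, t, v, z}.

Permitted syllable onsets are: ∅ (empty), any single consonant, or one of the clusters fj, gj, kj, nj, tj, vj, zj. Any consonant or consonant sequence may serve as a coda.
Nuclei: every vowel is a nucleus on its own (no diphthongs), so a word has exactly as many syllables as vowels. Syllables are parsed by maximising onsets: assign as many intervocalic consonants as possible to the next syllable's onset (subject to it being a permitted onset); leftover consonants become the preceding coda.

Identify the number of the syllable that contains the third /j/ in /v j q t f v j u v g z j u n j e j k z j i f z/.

3

The vowels are q, u, u, e, i — 5 nuclei, so 5 syllables.
V1 /q/ – V2 /u/: /tfvj/ splits as /tf/ + /vj/ (/vj/ is the longest suffix that is a licit onset).
V2 /u/ – V3 /u/: /vgzj/ — longest licit onset from the right is /zj/, leaving /vg/ as coda.
V3 /u/ – V4 /e/: /nj/ — entire cluster is a permitted onset → onset /nj/, coda ∅.
V4 /e/ – V5 /i/: /jkzj/ splits as /jk/ + /zj/ (/zj/ is the longest suffix that is a licit onset).
Putting it together: vjqtf.vjuvg.zju.njejk.zjifz.
The third /j/ is in the onset of syllable 3 (/zju/).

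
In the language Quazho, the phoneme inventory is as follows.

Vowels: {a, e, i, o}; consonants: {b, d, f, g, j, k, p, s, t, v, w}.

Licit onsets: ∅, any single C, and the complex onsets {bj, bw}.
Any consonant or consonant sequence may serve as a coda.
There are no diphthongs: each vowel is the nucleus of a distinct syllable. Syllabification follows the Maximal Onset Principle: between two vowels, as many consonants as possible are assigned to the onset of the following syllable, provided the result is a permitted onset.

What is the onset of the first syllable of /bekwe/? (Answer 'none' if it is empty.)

b

Vowels present: e, e; each is a nucleus, giving 2 syllables.
/e…e/ gap (V1→V2): cluster /kw/ — the longest permitted-onset suffix is /w/; onset = /w/, preceding coda = /k/.
So the parse is bek.we.
Syllable 1 is /bek/: onset /b/, nucleus /e/, coda /k/.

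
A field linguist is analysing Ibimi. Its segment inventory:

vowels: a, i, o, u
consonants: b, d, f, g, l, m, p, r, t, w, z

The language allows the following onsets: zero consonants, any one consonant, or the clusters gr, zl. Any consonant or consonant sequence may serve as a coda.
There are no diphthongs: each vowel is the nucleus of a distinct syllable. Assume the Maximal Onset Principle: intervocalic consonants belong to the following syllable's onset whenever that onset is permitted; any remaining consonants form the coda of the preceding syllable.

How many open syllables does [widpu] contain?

Nuclei (vowels): i, u → 2 syllables.
/i…u/ gap (V1→V2): /dp/ splits as /d/ + /p/ (/p/ is the longest suffix that is a licit onset).
Result: wid.pu.
Classifying each syllable: /wid/ (closed), /pu/ (open).
Open syllables: 1.

1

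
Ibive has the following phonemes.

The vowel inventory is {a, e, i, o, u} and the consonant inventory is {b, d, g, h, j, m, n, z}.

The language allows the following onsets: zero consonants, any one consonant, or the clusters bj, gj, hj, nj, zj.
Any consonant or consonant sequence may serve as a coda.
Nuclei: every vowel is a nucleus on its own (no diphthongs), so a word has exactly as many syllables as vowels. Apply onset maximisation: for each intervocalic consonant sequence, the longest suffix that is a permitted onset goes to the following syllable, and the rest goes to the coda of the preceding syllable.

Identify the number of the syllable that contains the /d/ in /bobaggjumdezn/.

4

Nuclei (vowels): o, a, u, e → 4 syllables.
σ1/σ2 boundary: just /b/ — single C goes to the following onset.
σ2/σ3 boundary: /ggj/ splits as /g/ + /gj/ (/gj/ is the longest suffix that is a licit onset).
σ3/σ4 boundary: /md/ — longest licit onset from the right is /d/, leaving /m/ as coda.
So the parse is bo.bag.gjum.dezn.
The /d/ is in the onset of syllable 4 (/dezn/).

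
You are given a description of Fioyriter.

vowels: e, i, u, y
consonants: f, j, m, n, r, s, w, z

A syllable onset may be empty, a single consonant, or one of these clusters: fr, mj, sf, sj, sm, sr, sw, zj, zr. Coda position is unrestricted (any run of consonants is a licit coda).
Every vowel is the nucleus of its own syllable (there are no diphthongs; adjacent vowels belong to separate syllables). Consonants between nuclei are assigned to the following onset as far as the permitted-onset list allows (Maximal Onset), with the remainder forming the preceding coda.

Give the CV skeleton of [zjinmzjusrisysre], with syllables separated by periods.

CCVCC.CCV.CCV.CV.CCV

The vowels are i, u, i, y, e — 5 nuclei, so 5 syllables.
Between /i/ (V1) and /u/ (V2): /nmzj/ splits as /nm/ + /zj/ (/zj/ is the longest suffix that is a licit onset).
Between /u/ (V2) and /i/ (V3): /sr/ — entire cluster is a permitted onset → onset /sr/, coda ∅.
Between /i/ (V3) and /y/ (V4): /s/ is a single consonant, so it becomes the next onset.
Between /y/ (V4) and /e/ (V5): cluster /sr/ — /sr/ is itself a permitted onset, so the whole cluster goes right; preceding coda = ∅.
Syllabification: zjinm.zju.sri.sy.sre.
Mapping each syllable to C/V: /zjinm/ → CCVCC, /zju/ → CCV, /sri/ → CCV, /sy/ → CV, /sre/ → CCV.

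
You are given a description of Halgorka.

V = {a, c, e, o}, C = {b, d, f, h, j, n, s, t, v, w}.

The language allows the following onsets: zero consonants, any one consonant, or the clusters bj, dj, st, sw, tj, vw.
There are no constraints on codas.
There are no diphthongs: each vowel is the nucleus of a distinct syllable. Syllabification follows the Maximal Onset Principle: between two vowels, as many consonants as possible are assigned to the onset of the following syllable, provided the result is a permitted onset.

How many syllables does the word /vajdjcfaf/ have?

3

Vowels present: a, c, a; each is a nucleus, giving 3 syllables.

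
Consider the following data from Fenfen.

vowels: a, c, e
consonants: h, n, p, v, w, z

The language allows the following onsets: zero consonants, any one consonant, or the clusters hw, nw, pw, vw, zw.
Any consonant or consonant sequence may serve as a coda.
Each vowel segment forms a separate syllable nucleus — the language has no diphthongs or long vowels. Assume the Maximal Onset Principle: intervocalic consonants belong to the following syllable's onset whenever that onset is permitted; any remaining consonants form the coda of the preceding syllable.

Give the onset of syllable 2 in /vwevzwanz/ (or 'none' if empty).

zw

Vowels present: e, a; each is a nucleus, giving 2 syllables.
Between /e/ (V1) and /a/ (V2): cluster /vzw/ — the longest permitted-onset suffix is /zw/; onset = /zw/, preceding coda = /v/.
Syllabification: vwev.zwanz.
Syllable 2 is /zwanz/: onset /zw/, nucleus /a/, coda /nz/.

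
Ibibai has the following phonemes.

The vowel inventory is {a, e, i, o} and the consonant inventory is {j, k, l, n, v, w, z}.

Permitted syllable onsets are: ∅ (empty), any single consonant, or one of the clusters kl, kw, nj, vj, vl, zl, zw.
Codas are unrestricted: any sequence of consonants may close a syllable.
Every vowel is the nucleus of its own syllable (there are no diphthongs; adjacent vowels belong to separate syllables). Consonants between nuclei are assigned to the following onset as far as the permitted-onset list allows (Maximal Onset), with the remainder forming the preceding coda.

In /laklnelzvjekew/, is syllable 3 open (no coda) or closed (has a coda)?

Vowels present: a, e, e, e; each is a nucleus, giving 4 syllables.
/a…e/ gap (V1→V2): /kln/ splits as /kl/ + /n/ (/n/ is the longest suffix that is a licit onset).
/e…e/ gap (V2→V3): /lzvj/; trying suffixes from longest down, /vj/ is the first permitted one, so coda /lz/ | onset /vj/.
/e…e/ gap (V3→V4): just /k/ — single C goes to the following onset.
Syllabification: lakl.nelz.vje.kew.
Syllable 3 is /vje/; it ends in its nucleus with no coda, so it is open.

open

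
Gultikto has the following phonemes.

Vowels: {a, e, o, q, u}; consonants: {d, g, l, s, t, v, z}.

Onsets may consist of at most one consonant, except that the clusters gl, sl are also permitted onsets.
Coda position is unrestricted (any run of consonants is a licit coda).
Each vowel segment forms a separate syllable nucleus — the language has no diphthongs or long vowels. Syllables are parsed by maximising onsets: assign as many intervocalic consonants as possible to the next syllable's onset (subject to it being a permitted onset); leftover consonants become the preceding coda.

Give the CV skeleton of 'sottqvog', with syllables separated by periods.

CVC.CV.CVC

Nuclei (vowels): o, q, o → 3 syllables.
σ1/σ2 boundary: /tt/ — longest licit onset from the right is /t/, leaving /t/ as coda.
σ2/σ3 boundary: /v/ is a single consonant, so it becomes the next onset.
Putting it together: sot.tq.vog.
Mapping each syllable to C/V: /sot/ → CVC, /tq/ → CV, /vog/ → CVC.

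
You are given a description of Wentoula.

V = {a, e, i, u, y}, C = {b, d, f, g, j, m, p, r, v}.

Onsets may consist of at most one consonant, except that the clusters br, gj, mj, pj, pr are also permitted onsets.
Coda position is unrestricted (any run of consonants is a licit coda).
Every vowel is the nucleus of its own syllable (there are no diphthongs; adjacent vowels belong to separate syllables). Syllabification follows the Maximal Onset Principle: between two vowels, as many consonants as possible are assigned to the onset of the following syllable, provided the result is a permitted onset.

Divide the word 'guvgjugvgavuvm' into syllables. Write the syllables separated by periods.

Nuclei (vowels): u, u, a, u → 4 syllables.
/u…u/ gap (V1→V2): /vgj/; trying suffixes from longest down, /gj/ is the first permitted one, so coda /v/ | onset /gj/.
/u…a/ gap (V2→V3): /gvg/ — longest licit onset from the right is /g/, leaving /gv/ as coda.
/a…u/ gap (V3→V4): /v/ → onset of the next syllable (single consonants are always licit onsets).

guv.gjugv.ga.vuvm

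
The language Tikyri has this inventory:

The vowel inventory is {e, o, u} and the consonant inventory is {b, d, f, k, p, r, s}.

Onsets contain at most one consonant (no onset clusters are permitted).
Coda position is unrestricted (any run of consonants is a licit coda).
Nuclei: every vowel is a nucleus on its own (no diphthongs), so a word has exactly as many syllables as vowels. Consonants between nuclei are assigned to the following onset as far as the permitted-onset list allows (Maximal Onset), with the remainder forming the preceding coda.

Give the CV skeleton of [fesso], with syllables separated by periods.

Vowels present: e, o; each is a nucleus, giving 2 syllables.
V1 /e/ – V2 /o/: cluster /ss/ — the longest permitted-onset suffix is /s/; onset = /s/, preceding coda = /s/.
So the parse is fes.so.
Mapping each syllable to C/V: /fes/ → CVC, /so/ → CV.

CVC.CV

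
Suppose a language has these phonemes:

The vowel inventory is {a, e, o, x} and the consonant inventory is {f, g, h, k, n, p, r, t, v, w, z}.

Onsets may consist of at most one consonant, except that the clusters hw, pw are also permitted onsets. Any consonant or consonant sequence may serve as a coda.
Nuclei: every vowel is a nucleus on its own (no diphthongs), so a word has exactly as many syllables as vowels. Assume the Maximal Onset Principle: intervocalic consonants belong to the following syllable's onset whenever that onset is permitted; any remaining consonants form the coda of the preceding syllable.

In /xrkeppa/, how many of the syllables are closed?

2

Vowels present: x, e, a; each is a nucleus, giving 3 syllables.
σ1/σ2 boundary: /rk/ splits as /r/ + /k/ (/k/ is the longest suffix that is a licit onset).
σ2/σ3 boundary: /pp/ splits as /p/ + /p/ (/p/ is the longest suffix that is a licit onset).
Putting it together: xr.kep.pa.
Classifying each syllable: /xr/ (closed), /kep/ (closed), /pa/ (open).
Closed syllables: 2.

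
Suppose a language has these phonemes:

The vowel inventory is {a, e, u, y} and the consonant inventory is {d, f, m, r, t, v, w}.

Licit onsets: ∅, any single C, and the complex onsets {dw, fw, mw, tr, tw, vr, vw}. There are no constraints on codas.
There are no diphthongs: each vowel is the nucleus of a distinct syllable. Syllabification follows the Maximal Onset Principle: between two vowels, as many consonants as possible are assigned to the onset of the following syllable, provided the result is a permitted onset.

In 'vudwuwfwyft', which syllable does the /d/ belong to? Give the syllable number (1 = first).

Vowels present: u, u, y; each is a nucleus, giving 3 syllables.
σ1/σ2 boundary: /dw/ is a licit onset in full, so it all attaches to the next syllable.
σ2/σ3 boundary: /wfw/ splits as /w/ + /fw/ (/fw/ is the longest suffix that is a licit onset).
Syllabification: vu.dwuw.fwyft.
The /d/ is in the onset of syllable 2 (/dwuw/).

2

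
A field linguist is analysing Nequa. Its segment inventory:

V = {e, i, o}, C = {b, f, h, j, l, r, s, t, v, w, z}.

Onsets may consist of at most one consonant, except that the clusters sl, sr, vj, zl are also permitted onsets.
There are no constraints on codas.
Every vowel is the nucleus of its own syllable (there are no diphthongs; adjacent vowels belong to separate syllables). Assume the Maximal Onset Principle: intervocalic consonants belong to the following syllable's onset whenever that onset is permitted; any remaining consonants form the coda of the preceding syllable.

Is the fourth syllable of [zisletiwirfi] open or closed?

closed

Nuclei (vowels): i, e, i, i, i → 5 syllables.
V1 /i/ – V2 /e/: /sl/ — entire cluster is a permitted onset → onset /sl/, coda ∅.
V2 /e/ – V3 /i/: /t/ → onset of the next syllable (single consonants are always licit onsets).
V3 /i/ – V4 /i/: /w/ → onset of the next syllable (single consonants are always licit onsets).
V4 /i/ – V5 /i/: /rf/ — longest licit onset from the right is /f/, leaving /r/ as coda.
Syllabification: zi.sle.ti.wir.fi.
Syllable 4 is /wir/ with coda /r/, so it is closed.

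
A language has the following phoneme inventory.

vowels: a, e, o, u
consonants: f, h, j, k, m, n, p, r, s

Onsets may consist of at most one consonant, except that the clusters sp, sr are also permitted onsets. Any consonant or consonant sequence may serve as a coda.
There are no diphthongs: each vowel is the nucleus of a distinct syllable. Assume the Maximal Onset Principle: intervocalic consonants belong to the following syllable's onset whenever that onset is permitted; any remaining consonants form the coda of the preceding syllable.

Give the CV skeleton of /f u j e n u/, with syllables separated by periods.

CV.CV.CV

Vowels present: u, e, u; each is a nucleus, giving 3 syllables.
σ1/σ2 boundary: /j/ is a single consonant, so it becomes the next onset.
σ2/σ3 boundary: just /n/ — single C goes to the following onset.
So the parse is fu.je.nu.
Mapping each syllable to C/V: /fu/ → CV, /je/ → CV, /nu/ → CV.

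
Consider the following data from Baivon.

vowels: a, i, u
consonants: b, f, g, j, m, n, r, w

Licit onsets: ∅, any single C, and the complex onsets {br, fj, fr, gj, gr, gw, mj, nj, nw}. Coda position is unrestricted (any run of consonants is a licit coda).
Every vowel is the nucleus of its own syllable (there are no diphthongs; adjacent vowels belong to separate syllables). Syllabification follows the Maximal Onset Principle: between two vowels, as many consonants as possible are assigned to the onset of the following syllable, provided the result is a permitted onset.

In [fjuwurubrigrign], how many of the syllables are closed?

Vowels present: u, u, u, i, i; each is a nucleus, giving 5 syllables.
σ1/σ2 boundary: /w/ is a single consonant, so it becomes the next onset.
σ2/σ3 boundary: /r/ is a single consonant, so it becomes the next onset.
σ3/σ4 boundary: /br/ is a licit onset in full, so it all attaches to the next syllable.
σ4/σ5 boundary: /gr/ is a licit onset in full, so it all attaches to the next syllable.
Putting it together: fju.wu.ru.bri.grign.
Classifying each syllable: /fju/ (open), /wu/ (open), /ru/ (open), /bri/ (open), /grign/ (closed).
Closed syllables: 1.

1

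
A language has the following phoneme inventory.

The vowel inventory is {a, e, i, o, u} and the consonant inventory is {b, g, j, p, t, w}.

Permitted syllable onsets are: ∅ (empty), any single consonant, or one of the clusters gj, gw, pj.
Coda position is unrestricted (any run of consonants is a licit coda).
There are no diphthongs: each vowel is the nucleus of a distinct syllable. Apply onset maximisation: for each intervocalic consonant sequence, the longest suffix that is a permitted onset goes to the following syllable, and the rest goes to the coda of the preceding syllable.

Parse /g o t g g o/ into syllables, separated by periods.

gotg.go

The vowels are o, o — 2 nuclei, so 2 syllables.
/o…o/ gap (V1→V2): cluster /tgg/ — the longest permitted-onset suffix is /g/; onset = /g/, preceding coda = /tg/.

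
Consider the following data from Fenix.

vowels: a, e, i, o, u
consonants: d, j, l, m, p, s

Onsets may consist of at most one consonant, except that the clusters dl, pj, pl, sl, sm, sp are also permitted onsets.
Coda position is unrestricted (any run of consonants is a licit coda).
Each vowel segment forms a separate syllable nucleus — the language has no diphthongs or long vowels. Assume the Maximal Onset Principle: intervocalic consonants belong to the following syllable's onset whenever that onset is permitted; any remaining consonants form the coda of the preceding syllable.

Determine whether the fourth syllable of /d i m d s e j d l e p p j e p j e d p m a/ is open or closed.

open

Nuclei (vowels): i, e, e, e, e, a → 6 syllables.
σ1/σ2 boundary: /mds/ — longest licit onset from the right is /s/, leaving /md/ as coda.
σ2/σ3 boundary: /jdl/ — longest licit onset from the right is /dl/, leaving /j/ as coda.
σ3/σ4 boundary: /ppj/; trying suffixes from longest down, /pj/ is the first permitted one, so coda /p/ | onset /pj/.
σ4/σ5 boundary: /pj/ is a licit onset in full, so it all attaches to the next syllable.
σ5/σ6 boundary: /dpm/ — longest licit onset from the right is /m/, leaving /dp/ as coda.
So the parse is dimd.sej.dlep.pje.pjedp.ma.
Syllable 4 is /pje/; it ends in its nucleus with no coda, so it is open.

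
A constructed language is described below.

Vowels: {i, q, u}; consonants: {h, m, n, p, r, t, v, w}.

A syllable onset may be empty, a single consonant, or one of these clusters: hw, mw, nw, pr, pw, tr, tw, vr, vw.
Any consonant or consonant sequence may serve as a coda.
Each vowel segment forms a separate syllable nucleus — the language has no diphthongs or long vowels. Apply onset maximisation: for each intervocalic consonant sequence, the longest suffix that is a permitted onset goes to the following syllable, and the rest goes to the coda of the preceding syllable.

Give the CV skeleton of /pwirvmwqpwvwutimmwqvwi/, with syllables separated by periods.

CCVCC.CCVCC.CCV.CVC.CCV.CCV

The vowels are i, q, u, i, q, i — 6 nuclei, so 6 syllables.
/i…q/ gap (V1→V2): /rvmw/ splits as /rv/ + /mw/ (/mw/ is the longest suffix that is a licit onset).
/q…u/ gap (V2→V3): cluster /pwvw/ — the longest permitted-onset suffix is /vw/; onset = /vw/, preceding coda = /pw/.
/u…i/ gap (V3→V4): just /t/ — single C goes to the following onset.
/i…q/ gap (V4→V5): /mmw/ splits as /m/ + /mw/ (/mw/ is the longest suffix that is a licit onset).
/q…i/ gap (V5→V6): cluster /vw/ — /vw/ is itself a permitted onset, so the whole cluster goes right; preceding coda = ∅.
So the parse is pwirv.mwqpw.vwu.tim.mwq.vwi.
Mapping each syllable to C/V: /pwirv/ → CCVCC, /mwqpw/ → CCVCC, /vwu/ → CCV, /tim/ → CVC, /mwq/ → CCV, /vwi/ → CCV.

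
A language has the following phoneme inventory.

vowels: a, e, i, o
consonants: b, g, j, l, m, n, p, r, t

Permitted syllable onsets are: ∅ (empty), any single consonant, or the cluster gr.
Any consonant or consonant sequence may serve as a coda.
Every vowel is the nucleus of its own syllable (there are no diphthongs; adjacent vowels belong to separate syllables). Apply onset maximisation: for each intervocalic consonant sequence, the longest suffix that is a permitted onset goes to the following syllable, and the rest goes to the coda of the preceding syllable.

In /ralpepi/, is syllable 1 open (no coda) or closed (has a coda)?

closed

Nuclei (vowels): a, e, i → 3 syllables.
σ1/σ2 boundary: /lp/ splits as /l/ + /p/ (/p/ is the longest suffix that is a licit onset).
σ2/σ3 boundary: just /p/ — single C goes to the following onset.
So the parse is ral.pe.pi.
Syllable 1 is /ral/ with coda /l/, so it is closed.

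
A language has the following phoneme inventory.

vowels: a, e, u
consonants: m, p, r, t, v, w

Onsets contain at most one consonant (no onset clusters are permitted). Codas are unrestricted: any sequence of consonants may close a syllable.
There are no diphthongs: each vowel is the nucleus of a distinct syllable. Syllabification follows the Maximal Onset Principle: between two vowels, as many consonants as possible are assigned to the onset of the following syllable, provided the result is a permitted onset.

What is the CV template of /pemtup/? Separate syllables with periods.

CVC.CVC

Nuclei (vowels): e, u → 2 syllables.
σ1/σ2 boundary: /mt/ splits as /m/ + /t/ (/t/ is the longest suffix that is a licit onset).
Syllabification: pem.tup.
Mapping each syllable to C/V: /pem/ → CVC, /tup/ → CVC.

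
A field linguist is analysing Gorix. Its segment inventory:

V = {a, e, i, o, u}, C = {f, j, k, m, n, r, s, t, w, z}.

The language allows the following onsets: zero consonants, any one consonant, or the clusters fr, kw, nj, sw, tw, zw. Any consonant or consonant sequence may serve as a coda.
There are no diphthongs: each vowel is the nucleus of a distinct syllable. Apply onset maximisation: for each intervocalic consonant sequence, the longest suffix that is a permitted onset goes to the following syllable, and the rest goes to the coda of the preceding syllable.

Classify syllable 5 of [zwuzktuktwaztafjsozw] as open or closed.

closed

The vowels are u, u, a, a, o — 5 nuclei, so 5 syllables.
σ1/σ2 boundary: /zkt/ splits as /zk/ + /t/ (/t/ is the longest suffix that is a licit onset).
σ2/σ3 boundary: /ktw/; trying suffixes from longest down, /tw/ is the first permitted one, so coda /k/ | onset /tw/.
σ3/σ4 boundary: cluster /zt/ — the longest permitted-onset suffix is /t/; onset = /t/, preceding coda = /z/.
σ4/σ5 boundary: cluster /fjs/ — the longest permitted-onset suffix is /s/; onset = /s/, preceding coda = /fj/.
Putting it together: zwuzk.tuk.twaz.tafj.sozw.
Syllable 5 is /sozw/ with coda /zw/, so it is closed.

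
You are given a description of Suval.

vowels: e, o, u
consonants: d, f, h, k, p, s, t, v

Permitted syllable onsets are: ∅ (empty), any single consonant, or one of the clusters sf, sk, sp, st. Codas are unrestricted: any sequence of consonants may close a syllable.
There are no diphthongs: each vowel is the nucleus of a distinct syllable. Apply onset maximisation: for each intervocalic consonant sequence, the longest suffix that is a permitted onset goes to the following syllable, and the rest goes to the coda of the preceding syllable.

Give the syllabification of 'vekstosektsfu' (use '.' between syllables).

The vowels are e, o, e, u — 4 nuclei, so 4 syllables.
V1 /e/ – V2 /o/: /kst/ splits as /k/ + /st/ (/st/ is the longest suffix that is a licit onset).
V2 /o/ – V3 /e/: /s/ is a single consonant, so it becomes the next onset.
V3 /e/ – V4 /u/: /ktsf/ — longest licit onset from the right is /sf/, leaving /kt/ as coda.

vek.sto.sekt.sfu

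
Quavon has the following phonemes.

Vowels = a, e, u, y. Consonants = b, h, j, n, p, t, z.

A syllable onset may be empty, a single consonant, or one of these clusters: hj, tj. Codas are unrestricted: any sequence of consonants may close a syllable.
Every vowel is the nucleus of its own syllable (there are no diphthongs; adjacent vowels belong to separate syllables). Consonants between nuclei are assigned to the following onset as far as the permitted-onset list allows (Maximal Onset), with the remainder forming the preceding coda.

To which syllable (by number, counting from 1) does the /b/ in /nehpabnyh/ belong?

Nuclei (vowels): e, a, y → 3 syllables.
Between /e/ (V1) and /a/ (V2): cluster /hp/ — the longest permitted-onset suffix is /p/; onset = /p/, preceding coda = /h/.
Between /a/ (V2) and /y/ (V3): cluster /bn/ — the longest permitted-onset suffix is /n/; onset = /n/, preceding coda = /b/.
So the parse is neh.pab.nyh.
The /b/ is in the coda of syllable 2 (/pab/).

2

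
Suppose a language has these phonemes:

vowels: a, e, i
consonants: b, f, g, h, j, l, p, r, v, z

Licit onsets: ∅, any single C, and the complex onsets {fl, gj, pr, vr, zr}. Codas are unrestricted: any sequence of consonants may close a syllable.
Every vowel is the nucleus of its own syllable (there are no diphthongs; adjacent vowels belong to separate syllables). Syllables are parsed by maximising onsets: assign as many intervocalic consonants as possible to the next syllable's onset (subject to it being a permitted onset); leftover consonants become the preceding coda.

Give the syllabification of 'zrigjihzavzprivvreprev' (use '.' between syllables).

zri.gjih.zavz.priv.vre.prev

Nuclei (vowels): i, i, a, i, e, e → 6 syllables.
σ1/σ2 boundary: /gj/ — entire cluster is a permitted onset → onset /gj/, coda ∅.
σ2/σ3 boundary: /hz/ splits as /h/ + /z/ (/z/ is the longest suffix that is a licit onset).
σ3/σ4 boundary: /vzpr/; trying suffixes from longest down, /pr/ is the first permitted one, so coda /vz/ | onset /pr/.
σ4/σ5 boundary: /vvr/; trying suffixes from longest down, /vr/ is the first permitted one, so coda /v/ | onset /vr/.
σ5/σ6 boundary: /pr/ — entire cluster is a permitted onset → onset /pr/, coda ∅.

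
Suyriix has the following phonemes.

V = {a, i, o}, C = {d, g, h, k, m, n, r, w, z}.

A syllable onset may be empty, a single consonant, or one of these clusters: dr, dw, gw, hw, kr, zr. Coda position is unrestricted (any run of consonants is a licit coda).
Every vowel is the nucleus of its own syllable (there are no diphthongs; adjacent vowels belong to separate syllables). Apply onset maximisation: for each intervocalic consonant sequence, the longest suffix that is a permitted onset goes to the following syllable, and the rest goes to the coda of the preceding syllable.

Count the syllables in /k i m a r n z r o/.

3

Vowels present: i, a, o; each is a nucleus, giving 3 syllables.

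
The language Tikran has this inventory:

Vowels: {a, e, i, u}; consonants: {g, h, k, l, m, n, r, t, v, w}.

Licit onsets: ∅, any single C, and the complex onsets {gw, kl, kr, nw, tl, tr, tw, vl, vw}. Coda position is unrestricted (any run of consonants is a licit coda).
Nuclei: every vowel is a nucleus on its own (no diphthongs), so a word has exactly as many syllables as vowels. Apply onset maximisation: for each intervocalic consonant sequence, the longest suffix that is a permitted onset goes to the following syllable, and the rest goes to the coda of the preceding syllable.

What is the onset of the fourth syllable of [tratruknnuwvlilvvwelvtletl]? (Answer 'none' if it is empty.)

vl

Nuclei (vowels): a, u, u, i, e, e → 6 syllables.
V1 /a/ – V2 /u/: /tr/ — entire cluster is a permitted onset → onset /tr/, coda ∅.
V2 /u/ – V3 /u/: /knn/; trying suffixes from longest down, /n/ is the first permitted one, so coda /kn/ | onset /n/.
V3 /u/ – V4 /i/: cluster /wvl/ — the longest permitted-onset suffix is /vl/; onset = /vl/, preceding coda = /w/.
V4 /i/ – V5 /e/: cluster /lvvw/ — the longest permitted-onset suffix is /vw/; onset = /vw/, preceding coda = /lv/.
V5 /e/ – V6 /e/: /lvtl/ splits as /lv/ + /tl/ (/tl/ is the longest suffix that is a licit onset).
Syllabification: tra.trukn.nuw.vlilv.vwelv.tletl.
Syllable 4 is /vlilv/: onset /vl/, nucleus /i/, coda /lv/.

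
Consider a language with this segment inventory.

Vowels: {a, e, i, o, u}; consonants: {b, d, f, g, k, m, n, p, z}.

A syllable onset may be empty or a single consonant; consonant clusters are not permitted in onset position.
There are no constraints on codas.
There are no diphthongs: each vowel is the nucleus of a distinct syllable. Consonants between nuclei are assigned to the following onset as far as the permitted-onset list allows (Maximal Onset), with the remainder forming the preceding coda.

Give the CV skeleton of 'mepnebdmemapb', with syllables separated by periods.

CVC.CVCC.CV.CVCC

The vowels are e, e, e, a — 4 nuclei, so 4 syllables.
σ1/σ2 boundary: cluster /pn/ — the longest permitted-onset suffix is /n/; onset = /n/, preceding coda = /p/.
σ2/σ3 boundary: /bdm/ — longest licit onset from the right is /m/, leaving /bd/ as coda.
σ3/σ4 boundary: /m/ → onset of the next syllable (single consonants are always licit onsets).
Result: mep.nebd.me.mapb.
Mapping each syllable to C/V: /mep/ → CVC, /nebd/ → CVCC, /me/ → CV, /mapb/ → CVCC.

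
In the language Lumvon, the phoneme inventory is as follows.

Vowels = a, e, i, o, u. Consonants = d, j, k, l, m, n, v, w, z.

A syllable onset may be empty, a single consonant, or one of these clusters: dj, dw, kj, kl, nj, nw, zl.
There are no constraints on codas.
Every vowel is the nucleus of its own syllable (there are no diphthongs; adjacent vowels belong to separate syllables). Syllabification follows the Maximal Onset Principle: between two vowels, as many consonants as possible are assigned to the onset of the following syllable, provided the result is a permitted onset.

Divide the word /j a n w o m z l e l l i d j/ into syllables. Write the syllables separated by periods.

The vowels are a, o, e, i — 4 nuclei, so 4 syllables.
/a…o/ gap (V1→V2): /nw/ is a licit onset in full, so it all attaches to the next syllable.
/o…e/ gap (V2→V3): /mzl/ splits as /m/ + /zl/ (/zl/ is the longest suffix that is a licit onset).
/e…i/ gap (V3→V4): /ll/ — longest licit onset from the right is /l/, leaving /l/ as coda.

ja.nwom.zlel.lidj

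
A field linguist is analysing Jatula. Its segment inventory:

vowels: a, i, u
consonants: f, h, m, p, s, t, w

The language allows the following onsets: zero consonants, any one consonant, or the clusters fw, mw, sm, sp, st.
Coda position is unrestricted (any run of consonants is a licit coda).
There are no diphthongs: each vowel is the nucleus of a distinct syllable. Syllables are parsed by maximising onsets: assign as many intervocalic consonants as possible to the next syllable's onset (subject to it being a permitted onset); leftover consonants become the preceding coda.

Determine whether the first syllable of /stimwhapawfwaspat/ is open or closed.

closed

Vowels present: i, a, a, a, a; each is a nucleus, giving 5 syllables.
σ1/σ2 boundary: /mwh/ — longest licit onset from the right is /h/, leaving /mw/ as coda.
σ2/σ3 boundary: /p/ is a single consonant, so it becomes the next onset.
σ3/σ4 boundary: /wfw/ splits as /w/ + /fw/ (/fw/ is the longest suffix that is a licit onset).
σ4/σ5 boundary: cluster /sp/ — /sp/ is itself a permitted onset, so the whole cluster goes right; preceding coda = ∅.
Result: stimw.ha.paw.fwa.spat.
Syllable 1 is /stimw/ with coda /mw/, so it is closed.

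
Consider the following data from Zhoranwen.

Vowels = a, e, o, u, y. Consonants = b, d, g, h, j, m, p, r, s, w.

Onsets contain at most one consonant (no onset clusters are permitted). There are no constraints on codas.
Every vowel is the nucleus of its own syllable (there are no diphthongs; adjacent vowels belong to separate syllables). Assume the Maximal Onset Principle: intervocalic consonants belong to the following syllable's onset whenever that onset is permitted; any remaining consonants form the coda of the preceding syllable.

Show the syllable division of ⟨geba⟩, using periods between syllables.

ge.ba

The vowels are e, a — 2 nuclei, so 2 syllables.
V1 /e/ – V2 /a/: /b/ → onset of the next syllable (single consonants are always licit onsets).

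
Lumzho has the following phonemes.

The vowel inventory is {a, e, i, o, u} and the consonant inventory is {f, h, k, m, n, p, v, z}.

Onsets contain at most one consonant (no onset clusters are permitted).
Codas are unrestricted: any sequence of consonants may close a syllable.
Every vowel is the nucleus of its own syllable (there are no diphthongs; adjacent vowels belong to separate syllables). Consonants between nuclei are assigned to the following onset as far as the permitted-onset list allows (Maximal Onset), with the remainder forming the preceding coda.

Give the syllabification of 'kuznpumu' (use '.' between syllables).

The vowels are u, u, u — 3 nuclei, so 3 syllables.
V1 /u/ – V2 /u/: /znp/ — longest licit onset from the right is /p/, leaving /zn/ as coda.
V2 /u/ – V3 /u/: /m/ is a single consonant, so it becomes the next onset.

kuzn.pu.mu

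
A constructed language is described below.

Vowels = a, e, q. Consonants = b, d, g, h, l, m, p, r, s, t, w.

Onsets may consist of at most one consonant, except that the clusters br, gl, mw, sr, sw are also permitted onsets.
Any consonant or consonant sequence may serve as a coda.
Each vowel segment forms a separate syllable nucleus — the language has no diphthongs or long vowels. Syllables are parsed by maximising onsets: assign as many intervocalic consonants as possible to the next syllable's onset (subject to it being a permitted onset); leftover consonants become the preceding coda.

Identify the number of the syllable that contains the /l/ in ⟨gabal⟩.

The vowels are a, a — 2 nuclei, so 2 syllables.
/a…a/ gap (V1→V2): just /b/ — single C goes to the following onset.
Putting it together: ga.bal.
The /l/ is in the coda of syllable 2 (/bal/).

2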